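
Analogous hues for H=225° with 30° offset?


Base hue: 225°
Left analog: (225 - 30) mod 360 = 195°
Right analog: (225 + 30) mod 360 = 255°
Analogous hues = 195° and 255°


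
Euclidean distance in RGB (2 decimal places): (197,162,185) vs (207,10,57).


d = √[(R₁-R₂)² + (G₁-G₂)² + (B₁-B₂)²]
d = √[(197-207)² + (162-10)² + (185-57)²]
d = √[100 + 23104 + 16384]
d = √39588
d ≈ 198.97


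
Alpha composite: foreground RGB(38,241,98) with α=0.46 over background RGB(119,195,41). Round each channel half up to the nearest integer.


C = α×F + (1-α)×B, with 1-α = 0.54
R: 0.46×38 + 0.54×119 = 17.48 + 64.26 = 81.74 → 82
G: 0.46×241 + 0.54×195 = 110.86 + 105.30 = 216.16 → 216
B: 0.46×98 + 0.54×41 = 45.08 + 22.14 = 67.22 → 67
= RGB(82, 216, 67)


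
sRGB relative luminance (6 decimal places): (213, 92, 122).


Linearize each channel (sRGB transfer function): c = v/255; c_lin = c/12.92 if c ≤ 0.04045, else ((c+0.055)/1.055)^2.4
  R: 213/255 ≈ 0.835294 > 0.04045 → ((0.835294+0.055)/1.055)^2.4 ≈ 0.665387
  G: 92/255 ≈ 0.360784 > 0.04045 → ((0.360784+0.055)/1.055)^2.4 ≈ 0.107023
  B: 122/255 ≈ 0.478431 > 0.04045 → ((0.478431+0.055)/1.055)^2.4 ≈ 0.194618
R_lin = 0.665387, G_lin = 0.107023, B_lin = 0.194618
L = 0.2126×R + 0.7152×G + 0.0722×B
L = 0.2126×0.665387 + 0.7152×0.107023 + 0.0722×0.194618
L ≈ 0.232056


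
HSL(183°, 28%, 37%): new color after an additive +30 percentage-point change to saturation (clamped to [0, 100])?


Original S = 28%
Adjustment = +30 percentage points
New S = 28 + (30) = 58
Clamp to [0, 100] → 58
= HSL(183°, 58%, 37%)


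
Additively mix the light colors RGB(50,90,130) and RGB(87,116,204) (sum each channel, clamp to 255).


Additive: each channel = min(255, C₁+C₂)
R: 50+87 = 137 → 137
G: 90+116 = 206 → 206
B: 130+204 = 334 → 255
= RGB(137, 206, 255)


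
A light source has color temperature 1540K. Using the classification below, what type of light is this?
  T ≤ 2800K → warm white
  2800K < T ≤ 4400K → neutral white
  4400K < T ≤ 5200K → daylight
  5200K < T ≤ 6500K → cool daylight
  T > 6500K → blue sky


Temperature: 1540K
1540K ≤ 2800K → warm white
Classification: warm white


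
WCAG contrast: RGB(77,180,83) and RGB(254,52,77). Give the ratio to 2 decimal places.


Linearize each sRGB channel c=v/255: c/12.92 if c ≤ 0.04045 else ((c+0.055)/1.055)^2.4
L = 0.2126×R_lin + 0.7152×G_lin + 0.0722×B_lin
Color 1 (77,180,83):
  R=77: 77/255≈0.3020 > 0.04045 → ((0.3020+0.055)/1.055)^2.4 ≈ 0.07421
  G=180: 180/255≈0.7059 > 0.04045 → ((0.7059+0.055)/1.055)^2.4 ≈ 0.45641
  B=83: 83/255≈0.3255 > 0.04045 → ((0.3255+0.055)/1.055)^2.4 ≈ 0.08650
  L1 = 0.2126×0.07421 + 0.7152×0.45641 + 0.0722×0.08650 ≈ 0.34845
Color 2 (254,52,77):
  R=254: 254/255≈0.9961 > 0.04045 → ((0.9961+0.055)/1.055)^2.4 ≈ 0.99110
  G=52: 52/255≈0.2039 > 0.04045 → ((0.2039+0.055)/1.055)^2.4 ≈ 0.03434
  B=77: 77/255≈0.3020 > 0.04045 → ((0.3020+0.055)/1.055)^2.4 ≈ 0.07421
  L2 = 0.2126×0.99110 + 0.7152×0.03434 + 0.0722×0.07421 ≈ 0.24063
Lighter = 0.34845, Darker = 0.24063
Ratio = (L_lighter + 0.05) / (L_darker + 0.05)
Ratio = (0.34845 + 0.05) / (0.24063 + 0.05) = 0.39845 / 0.29063 ≈ 1.3710
Ratio ≈ 1.37:1


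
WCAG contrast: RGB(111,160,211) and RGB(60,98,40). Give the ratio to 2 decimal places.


Linearize each sRGB channel c=v/255: c/12.92 if c ≤ 0.04045 else ((c+0.055)/1.055)^2.4
L = 0.2126×R_lin + 0.7152×G_lin + 0.0722×B_lin
Color 1 (111,160,211):
  R=111: 111/255≈0.4353 > 0.04045 → ((0.4353+0.055)/1.055)^2.4 ≈ 0.15896
  G=160: 160/255≈0.6275 > 0.04045 → ((0.6275+0.055)/1.055)^2.4 ≈ 0.35153
  B=211: 211/255≈0.8275 > 0.04045 → ((0.8275+0.055)/1.055)^2.4 ≈ 0.65141
  L1 = 0.2126×0.15896 + 0.7152×0.35153 + 0.0722×0.65141 ≈ 0.33224
Color 2 (60,98,40):
  R=60: 60/255≈0.2353 > 0.04045 → ((0.2353+0.055)/1.055)^2.4 ≈ 0.04519
  G=98: 98/255≈0.3843 > 0.04045 → ((0.3843+0.055)/1.055)^2.4 ≈ 0.12214
  B=40: 40/255≈0.1569 > 0.04045 → ((0.1569+0.055)/1.055)^2.4 ≈ 0.02122
  L2 = 0.2126×0.04519 + 0.7152×0.12214 + 0.0722×0.02122 ≈ 0.09849
Lighter = 0.33224, Darker = 0.09849
Ratio = (L_lighter + 0.05) / (L_darker + 0.05)
Ratio = (0.33224 + 0.05) / (0.09849 + 0.05) = 0.38224 / 0.14849 ≈ 2.5742
Ratio ≈ 2.57:1


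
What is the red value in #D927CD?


Color: #D927CD
R = D9 = 217
G = 27 = 39
B = CD = 205
Red = 217


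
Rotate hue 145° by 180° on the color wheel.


New hue = (H + rotation) mod 360
New hue = (145 + 180) mod 360
= 325 mod 360
= 325°


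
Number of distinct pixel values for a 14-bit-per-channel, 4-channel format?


Total bits = 14 bits/channel × 4 channels = 56 bits
Distinct pixel values = 2^56
= 72,057,594,037,927,936 pixel values


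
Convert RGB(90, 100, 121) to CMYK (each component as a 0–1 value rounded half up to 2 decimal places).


R'=90/255≈0.3529, G'=100/255≈0.3922, B'=121/255≈0.4745
K = 1 - max(R',G',B') = 1 - 121/255 = 134/255 = 0.52549… → 0.53
(1-R'-K)/(1-K) simplifies to (max-R)/max with max = 121:
C = (121-90)/121 = 31/121 = 0.25619… → 0.26
M = (121-100)/121 = 21/121 = 0.17355… → 0.17
Y = (121-121)/121 = 0/121 = 0 → 0.00
= CMYK(0.26, 0.17, 0.00, 0.53)


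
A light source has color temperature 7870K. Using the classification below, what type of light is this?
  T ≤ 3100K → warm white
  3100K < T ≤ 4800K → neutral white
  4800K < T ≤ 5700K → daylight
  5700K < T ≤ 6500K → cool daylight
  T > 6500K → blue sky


Temperature: 7870K
7870K > 6500K → blue sky
Classification: blue sky


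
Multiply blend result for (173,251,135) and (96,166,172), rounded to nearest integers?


Multiply: C = A×B/255, rounded to nearest integer
R: 173×96/255 = 16608/255 ≈ 65.129 → 65
G: 251×166/255 = 41666/255 ≈ 163.396 → 163
B: 135×172/255 = 23220/255 ≈ 91.059 → 91
= RGB(65, 163, 91)


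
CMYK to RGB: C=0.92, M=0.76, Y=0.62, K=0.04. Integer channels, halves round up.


R = 255 × (1-C) × (1-K) = 255 × 0.08 × 0.96 = 19.584 → 20
G = 255 × (1-M) × (1-K) = 255 × 0.24 × 0.96 = 58.752 → 59
B = 255 × (1-Y) × (1-K) = 255 × 0.38 × 0.96 = 93.024 → 93
= RGB(20, 59, 93)


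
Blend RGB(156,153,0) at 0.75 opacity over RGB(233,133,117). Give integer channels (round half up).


C = α×F + (1-α)×B, with 1-α = 0.25
R: 0.75×156 + 0.25×233 = 117.00 + 58.25 = 175.25 → 175
G: 0.75×153 + 0.25×133 = 114.75 + 33.25 = 148.00 → 148
B: 0.75×0 + 0.25×117 = 0.00 + 29.25 = 29.25 → 29
= RGB(175, 148, 29)


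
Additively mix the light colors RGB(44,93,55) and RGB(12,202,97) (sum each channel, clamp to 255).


Additive: each channel = min(255, C₁+C₂)
R: 44+12 = 56 → 56
G: 93+202 = 295 → 255
B: 55+97 = 152 → 152
= RGB(56, 255, 152)


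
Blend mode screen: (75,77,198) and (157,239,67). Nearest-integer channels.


Screen: C = 255 - (255-A)×(255-B)/255, rounded to nearest integer
R: 255 - (255-75)×(255-157)/255 = 255 - 17640/255 ≈ 255 - 69.176 = 185.824 → 186
G: 255 - (255-77)×(255-239)/255 = 255 - 2848/255 ≈ 255 - 11.169 = 243.831 → 244
B: 255 - (255-198)×(255-67)/255 = 255 - 10716/255 ≈ 255 - 42.024 = 212.976 → 213
= RGB(186, 244, 213)


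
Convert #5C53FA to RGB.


5C → 92 (R)
53 → 83 (G)
FA → 250 (B)
= RGB(92, 83, 250)


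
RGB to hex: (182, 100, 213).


R = 182 → B6 (hex)
G = 100 → 64 (hex)
B = 213 → D5 (hex)
Hex = #B664D5


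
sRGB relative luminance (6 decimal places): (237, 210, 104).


Linearize each channel (sRGB transfer function): c = v/255; c_lin = c/12.92 if c ≤ 0.04045, else ((c+0.055)/1.055)^2.4
  R: 237/255 ≈ 0.929412 > 0.04045 → ((0.929412+0.055)/1.055)^2.4 ≈ 0.846873
  G: 210/255 ≈ 0.823529 > 0.04045 → ((0.823529+0.055)/1.055)^2.4 ≈ 0.644480
  B: 104/255 ≈ 0.407843 > 0.04045 → ((0.407843+0.055)/1.055)^2.4 ≈ 0.138432
R_lin = 0.846873, G_lin = 0.644480, B_lin = 0.138432
L = 0.2126×R + 0.7152×G + 0.0722×B
L = 0.2126×0.846873 + 0.7152×0.644480 + 0.0722×0.138432
L ≈ 0.650972


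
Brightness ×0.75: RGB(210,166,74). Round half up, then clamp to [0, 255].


Multiply each channel by 0.75, round half up, clamp to [0, 255]
R: 210×0.75 = 157.5 → round → 158
G: 166×0.75 = 124.5 → round → 125
B: 74×0.75 = 55.5 → round → 56
= RGB(158, 125, 56)


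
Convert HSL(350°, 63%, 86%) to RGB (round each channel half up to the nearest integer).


H=350°, S=0.63, L=0.86
C = (1-|2L-1|)×S = (1-|0.72|)×0.63 = 0.1764
H' = H/60 = 350/60 ≈ 5.8333; X = C×(1-|H' mod 2 - 1|) = 0.0294
m = L - C/2 = 0.86 - 0.0882 = 0.7718
Sector ⌊H'⌋ = 5 → (R',G',B') = (0.1764, 0.0, 0.0294)
RGB = ((R'+m)×255, (G'+m)×255, (B'+m)×255) = (241.791, 196.809, 204.306)
Round half up → RGB(242, 197, 204)


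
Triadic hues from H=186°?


Triadic: equally spaced at 120° intervals
H1 = 186°
H2 = (186 + 120) mod 360 = 306°
H3 = (186 + 240) mod 360 = 66°
Triadic = 186°, 306°, 66°


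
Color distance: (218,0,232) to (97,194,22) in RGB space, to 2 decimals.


d = √[(R₁-R₂)² + (G₁-G₂)² + (B₁-B₂)²]
d = √[(218-97)² + (0-194)² + (232-22)²]
d = √[14641 + 37636 + 44100]
d = √96377
d ≈ 310.45


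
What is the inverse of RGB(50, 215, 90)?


Invert: (255-R, 255-G, 255-B)
R: 255-50 = 205
G: 255-215 = 40
B: 255-90 = 165
= RGB(205, 40, 165)


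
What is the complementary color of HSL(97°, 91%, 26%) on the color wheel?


Complement = opposite side of color wheel = hue + 180°
H' = (97 + 180) mod 360 = 277°
S and L unchanged.
= HSL(277°, 91%, 26%)


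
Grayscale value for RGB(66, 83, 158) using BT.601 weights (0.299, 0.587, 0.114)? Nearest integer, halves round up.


Gray = 0.299×R + 0.587×G + 0.114×B
Gray = 0.299×66 + 0.587×83 + 0.114×158
Gray = 19.734 + 48.721 + 18.012
Gray = 86.467 → round half up → 86
Gray = 86


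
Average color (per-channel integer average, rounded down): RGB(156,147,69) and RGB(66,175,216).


Midpoint: each channel = ⌊(C₁+C₂)/2⌋
R: ⌊(156+66)/2⌋ = 111
G: ⌊(147+175)/2⌋ = 161
B: ⌊(69+216)/2⌋ = 142
= RGB(111, 161, 142)


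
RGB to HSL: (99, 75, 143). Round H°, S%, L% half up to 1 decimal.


Normalize: R'=99/255≈0.3882, G'=75/255≈0.2941, B'=143/255≈0.5608
Max=143/255, Min=75/255, Δ=Max-Min=68/255
L = (Max+Min)/2 = (143+75)/510 = 218/510 = 0.42745… → L = 42.7%
L ≤ 0.5 → S = Δ/(Max+Min) = 68/(143+75) = 68/218 = 0.31192… → S = 31.2%
(the 1/255 factors cancel in S and H, so raw channel differences can be used)
Max is B' → H = 60 × ((R-G)/Δ + 4) = 60 × ((99-75)/68 + 4)
  24/68 + 4 = 0.3529… + 4 = 4.3529…
  H = 60 × 4.3529… = 261.176…° → H = 261.2°
= HSL(261.2°, 31.2%, 42.7%)


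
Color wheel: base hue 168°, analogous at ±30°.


Base hue: 168°
Left analog: (168 - 30) mod 360 = 138°
Right analog: (168 + 30) mod 360 = 198°
Analogous hues = 138° and 198°


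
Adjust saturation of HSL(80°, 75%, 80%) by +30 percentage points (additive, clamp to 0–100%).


Original S = 75%
Adjustment = +30 percentage points
New S = 75 + (30) = 105
Clamp to [0, 100] → 100
= HSL(80°, 100%, 80%)


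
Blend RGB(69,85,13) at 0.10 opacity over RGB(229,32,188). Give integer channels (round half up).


C = α×F + (1-α)×B, with 1-α = 0.90
R: 0.10×69 + 0.90×229 = 6.90 + 206.10 = 213.00 → 213
G: 0.10×85 + 0.90×32 = 8.50 + 28.80 = 37.30 → 37
B: 0.10×13 + 0.90×188 = 1.30 + 169.20 = 170.50 → 171
= RGB(213, 37, 171)


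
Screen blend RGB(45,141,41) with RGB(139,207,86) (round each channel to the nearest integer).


Screen: C = 255 - (255-A)×(255-B)/255, rounded to nearest integer
R: 255 - (255-45)×(255-139)/255 = 255 - 24360/255 ≈ 255 - 95.529 = 159.471 → 159
G: 255 - (255-141)×(255-207)/255 = 255 - 5472/255 ≈ 255 - 21.459 = 233.541 → 234
B: 255 - (255-41)×(255-86)/255 = 255 - 36166/255 ≈ 255 - 141.827 = 113.173 → 113
= RGB(159, 234, 113)


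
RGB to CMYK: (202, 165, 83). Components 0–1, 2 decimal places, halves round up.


R'=202/255≈0.7922, G'=165/255≈0.6471, B'=83/255≈0.3255
K = 1 - max(R',G',B') = 1 - 202/255 = 53/255 = 0.20784… → 0.21
(1-R'-K)/(1-K) simplifies to (max-R)/max with max = 202:
C = (202-202)/202 = 0/202 = 0 → 0.00
M = (202-165)/202 = 37/202 = 0.18316… → 0.18
Y = (202-83)/202 = 119/202 = 0.58910… → 0.59
= CMYK(0.00, 0.18, 0.59, 0.21)


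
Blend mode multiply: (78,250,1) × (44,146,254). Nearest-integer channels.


Multiply: C = A×B/255, rounded to nearest integer
R: 78×44/255 = 3432/255 ≈ 13.459 → 13
G: 250×146/255 = 36500/255 ≈ 143.137 → 143
B: 1×254/255 = 254/255 ≈ 0.996 → 1
= RGB(13, 143, 1)


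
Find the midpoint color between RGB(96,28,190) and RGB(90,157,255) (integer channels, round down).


Midpoint: each channel = ⌊(C₁+C₂)/2⌋
R: ⌊(96+90)/2⌋ = 93
G: ⌊(28+157)/2⌋ = 92
B: ⌊(190+255)/2⌋ = 222
= RGB(93, 92, 222)


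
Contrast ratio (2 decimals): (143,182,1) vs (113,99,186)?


Linearize each sRGB channel c=v/255: c/12.92 if c ≤ 0.04045 else ((c+0.055)/1.055)^2.4
L = 0.2126×R_lin + 0.7152×G_lin + 0.0722×B_lin
Color 1 (143,182,1):
  R=143: 143/255≈0.5608 > 0.04045 → ((0.5608+0.055)/1.055)^2.4 ≈ 0.27468
  G=182: 182/255≈0.7137 > 0.04045 → ((0.7137+0.055)/1.055)^2.4 ≈ 0.46778
  B=1: 1/255≈0.0039 ≤ 0.04045 → 0.0039/12.92 ≈ 0.00030
  L1 = 0.2126×0.27468 + 0.7152×0.46778 + 0.0722×0.00030 ≈ 0.39298
Color 2 (113,99,186):
  R=113: 113/255≈0.4431 > 0.04045 → ((0.4431+0.055)/1.055)^2.4 ≈ 0.16513
  G=99: 99/255≈0.3882 > 0.04045 → ((0.3882+0.055)/1.055)^2.4 ≈ 0.12477
  B=186: 186/255≈0.7294 > 0.04045 → ((0.7294+0.055)/1.055)^2.4 ≈ 0.49102
  L2 = 0.2126×0.16513 + 0.7152×0.12477 + 0.0722×0.49102 ≈ 0.15980
Lighter = 0.39298, Darker = 0.15980
Ratio = (L_lighter + 0.05) / (L_darker + 0.05)
Ratio = (0.39298 + 0.05) / (0.15980 + 0.05) = 0.44298 / 0.20980 ≈ 2.1115
Ratio ≈ 2.11:1


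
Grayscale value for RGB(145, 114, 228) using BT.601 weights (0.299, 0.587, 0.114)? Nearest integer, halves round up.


Gray = 0.299×R + 0.587×G + 0.114×B
Gray = 0.299×145 + 0.587×114 + 0.114×228
Gray = 43.355 + 66.918 + 25.992
Gray = 136.265 → round half up → 136
Gray = 136


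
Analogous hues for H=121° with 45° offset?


Base hue: 121°
Left analog: (121 - 45) mod 360 = 76°
Right analog: (121 + 45) mod 360 = 166°
Analogous hues = 76° and 166°


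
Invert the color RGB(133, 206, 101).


Invert: (255-R, 255-G, 255-B)
R: 255-133 = 122
G: 255-206 = 49
B: 255-101 = 154
= RGB(122, 49, 154)


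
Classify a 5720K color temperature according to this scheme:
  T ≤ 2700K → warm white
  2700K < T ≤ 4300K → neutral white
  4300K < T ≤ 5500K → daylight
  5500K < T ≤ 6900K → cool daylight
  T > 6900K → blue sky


Temperature: 5720K
5500K < 5720K ≤ 6900K → cool daylight
Classification: cool daylight


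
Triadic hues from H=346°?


Triadic: equally spaced at 120° intervals
H1 = 346°
H2 = (346 + 120) mod 360 = 106°
H3 = (346 + 240) mod 360 = 226°
Triadic = 346°, 106°, 226°


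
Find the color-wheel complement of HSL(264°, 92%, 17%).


Complement = opposite side of color wheel = hue + 180°
H' = (264 + 180) mod 360 = 84°
S and L unchanged.
= HSL(84°, 92%, 17%)


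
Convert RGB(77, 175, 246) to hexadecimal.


R = 77 → 4D (hex)
G = 175 → AF (hex)
B = 246 → F6 (hex)
Hex = #4DAFF6


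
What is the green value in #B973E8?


Color: #B973E8
R = B9 = 185
G = 73 = 115
B = E8 = 232
Green = 115


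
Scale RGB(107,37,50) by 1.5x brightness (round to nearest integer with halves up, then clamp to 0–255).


Multiply each channel by 1.5, round half up, clamp to [0, 255]
R: 107×1.5 = 160.5 → round → 161
G: 37×1.5 = 55.5 → round → 56
B: 50×1.5 = 75
= RGB(161, 56, 75)


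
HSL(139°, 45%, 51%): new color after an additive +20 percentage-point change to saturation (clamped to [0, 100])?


Original S = 45%
Adjustment = +20 percentage points
New S = 45 + (20) = 65
Clamp to [0, 100] → 65
= HSL(139°, 65%, 51%)


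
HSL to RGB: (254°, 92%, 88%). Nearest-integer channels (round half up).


H=254°, S=0.92, L=0.88
C = (1-|2L-1|)×S = (1-|0.76|)×0.92 = 0.2208
H' = H/60 = 254/60 ≈ 4.2333; X = C×(1-|H' mod 2 - 1|) = 0.05152
m = L - C/2 = 0.88 - 0.1104 = 0.7696
Sector ⌊H'⌋ = 4 → (R',G',B') = (0.05152, 0.0, 0.2208)
RGB = ((R'+m)×255, (G'+m)×255, (B'+m)×255) = (209.3856, 196.248, 252.552)
Round half up → RGB(209, 196, 253)


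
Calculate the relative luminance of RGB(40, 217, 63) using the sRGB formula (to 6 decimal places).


Linearize each channel (sRGB transfer function): c = v/255; c_lin = c/12.92 if c ≤ 0.04045, else ((c+0.055)/1.055)^2.4
  R: 40/255 ≈ 0.156863 > 0.04045 → ((0.156863+0.055)/1.055)^2.4 ≈ 0.021219
  G: 217/255 ≈ 0.850980 > 0.04045 → ((0.850980+0.055)/1.055)^2.4 ≈ 0.693872
  B: 63/255 ≈ 0.247059 > 0.04045 → ((0.247059+0.055)/1.055)^2.4 ≈ 0.049707
R_lin = 0.021219, G_lin = 0.693872, B_lin = 0.049707
L = 0.2126×R + 0.7152×G + 0.0722×B
L = 0.2126×0.021219 + 0.7152×0.693872 + 0.0722×0.049707
L ≈ 0.504357


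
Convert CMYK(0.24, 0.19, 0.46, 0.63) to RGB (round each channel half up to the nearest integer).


R = 255 × (1-C) × (1-K) = 255 × 0.76 × 0.37 = 71.706 → 72
G = 255 × (1-M) × (1-K) = 255 × 0.81 × 0.37 = 76.4235 → 76
B = 255 × (1-Y) × (1-K) = 255 × 0.54 × 0.37 = 50.949 → 51
= RGB(72, 76, 51)


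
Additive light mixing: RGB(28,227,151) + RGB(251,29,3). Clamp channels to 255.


Additive: each channel = min(255, C₁+C₂)
R: 28+251 = 279 → 255
G: 227+29 = 256 → 255
B: 151+3 = 154 → 154
= RGB(255, 255, 154)


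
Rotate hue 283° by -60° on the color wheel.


New hue = (H + rotation) mod 360
New hue = (283 -60) mod 360
= 223 mod 360
= 223°


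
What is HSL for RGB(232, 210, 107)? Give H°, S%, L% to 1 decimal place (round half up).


Normalize: R'=232/255≈0.9098, G'=210/255≈0.8235, B'=107/255≈0.4196
Max=232/255, Min=107/255, Δ=Max-Min=125/255
L = (Max+Min)/2 = (232+107)/510 = 339/510 = 0.66470… → L = 66.5%
L > 0.5 → S = Δ/(2-Max-Min) = 125/(510-232-107) = 125/171 = 0.73099… → S = 73.1%
(the 1/255 factors cancel in S and H, so raw channel differences can be used)
Max is R' → H = 60 × (((G-B)/Δ) mod 6) = 60 × (((210-107)/125) mod 6)
  103/125 = 0.824
  H = 60 × 0.824 = 49.44° → H = 49.4°
= HSL(49.4°, 73.1%, 66.5%)


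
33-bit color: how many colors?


Colors = 2^bits = 2^33
= 8,589,934,592 colors


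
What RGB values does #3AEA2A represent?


3A → 58 (R)
EA → 234 (G)
2A → 42 (B)
= RGB(58, 234, 42)


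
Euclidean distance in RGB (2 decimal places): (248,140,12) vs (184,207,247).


d = √[(R₁-R₂)² + (G₁-G₂)² + (B₁-B₂)²]
d = √[(248-184)² + (140-207)² + (12-247)²]
d = √[4096 + 4489 + 55225]
d = √63810
d ≈ 252.61


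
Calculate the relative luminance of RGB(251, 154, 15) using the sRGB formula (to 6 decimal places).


Linearize each channel (sRGB transfer function): c = v/255; c_lin = c/12.92 if c ≤ 0.04045, else ((c+0.055)/1.055)^2.4
  R: 251/255 ≈ 0.984314 > 0.04045 → ((0.984314+0.055)/1.055)^2.4 ≈ 0.964686
  G: 154/255 ≈ 0.603922 > 0.04045 → ((0.603922+0.055)/1.055)^2.4 ≈ 0.323143
  B: 15/255 ≈ 0.058824 > 0.04045 → ((0.058824+0.055)/1.055)^2.4 ≈ 0.004777
R_lin = 0.964686, G_lin = 0.323143, B_lin = 0.004777
L = 0.2126×R + 0.7152×G + 0.0722×B
L = 0.2126×0.964686 + 0.7152×0.323143 + 0.0722×0.004777
L ≈ 0.436549


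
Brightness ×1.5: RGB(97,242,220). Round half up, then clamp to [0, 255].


Multiply each channel by 1.5, round half up, clamp to [0, 255]
R: 97×1.5 = 145.5 → round → 146
G: 242×1.5 = 363 → clamp → 255
B: 220×1.5 = 330 → clamp → 255
= RGB(146, 255, 255)


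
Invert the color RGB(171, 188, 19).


Invert: (255-R, 255-G, 255-B)
R: 255-171 = 84
G: 255-188 = 67
B: 255-19 = 236
= RGB(84, 67, 236)


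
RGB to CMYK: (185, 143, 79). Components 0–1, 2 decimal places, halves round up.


R'=185/255≈0.7255, G'=143/255≈0.5608, B'=79/255≈0.3098
K = 1 - max(R',G',B') = 1 - 185/255 = 70/255 = 0.27450… → 0.27
(1-R'-K)/(1-K) simplifies to (max-R)/max with max = 185:
C = (185-185)/185 = 0/185 = 0 → 0.00
M = (185-143)/185 = 42/185 = 0.22702… → 0.23
Y = (185-79)/185 = 106/185 = 0.57297… → 0.57
= CMYK(0.00, 0.23, 0.57, 0.27)


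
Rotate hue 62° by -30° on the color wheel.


New hue = (H + rotation) mod 360
New hue = (62 -30) mod 360
= 32 mod 360
= 32°


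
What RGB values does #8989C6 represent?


89 → 137 (R)
89 → 137 (G)
C6 → 198 (B)
= RGB(137, 137, 198)


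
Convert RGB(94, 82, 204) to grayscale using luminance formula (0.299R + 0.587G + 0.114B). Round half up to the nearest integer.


Gray = 0.299×R + 0.587×G + 0.114×B
Gray = 0.299×94 + 0.587×82 + 0.114×204
Gray = 28.106 + 48.134 + 23.256
Gray = 99.496 → round half up → 99
Gray = 99


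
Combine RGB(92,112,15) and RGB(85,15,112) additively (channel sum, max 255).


Additive: each channel = min(255, C₁+C₂)
R: 92+85 = 177 → 177
G: 112+15 = 127 → 127
B: 15+112 = 127 → 127
= RGB(177, 127, 127)


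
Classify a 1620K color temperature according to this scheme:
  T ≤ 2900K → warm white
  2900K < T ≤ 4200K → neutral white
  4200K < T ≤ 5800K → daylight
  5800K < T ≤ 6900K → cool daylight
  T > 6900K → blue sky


Temperature: 1620K
1620K ≤ 2900K → warm white
Classification: warm white


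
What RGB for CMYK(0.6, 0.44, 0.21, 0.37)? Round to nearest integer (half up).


R = 255 × (1-C) × (1-K) = 255 × 0.40 × 0.63 = 64.26 → 64
G = 255 × (1-M) × (1-K) = 255 × 0.56 × 0.63 = 89.964 → 90
B = 255 × (1-Y) × (1-K) = 255 × 0.79 × 0.63 = 126.9135 → 127
= RGB(64, 90, 127)


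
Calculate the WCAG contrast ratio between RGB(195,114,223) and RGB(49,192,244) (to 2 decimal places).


Linearize each sRGB channel c=v/255: c/12.92 if c ≤ 0.04045 else ((c+0.055)/1.055)^2.4
L = 0.2126×R_lin + 0.7152×G_lin + 0.0722×B_lin
Color 1 (195,114,223):
  R=195: 195/255≈0.7647 > 0.04045 → ((0.7647+0.055)/1.055)^2.4 ≈ 0.54572
  G=114: 114/255≈0.4471 > 0.04045 → ((0.4471+0.055)/1.055)^2.4 ≈ 0.16827
  B=223: 223/255≈0.8745 > 0.04045 → ((0.8745+0.055)/1.055)^2.4 ≈ 0.73791
  L1 = 0.2126×0.54572 + 0.7152×0.16827 + 0.0722×0.73791 ≈ 0.28964
Color 2 (49,192,244):
  R=49: 49/255≈0.1922 > 0.04045 → ((0.1922+0.055)/1.055)^2.4 ≈ 0.03071
  G=192: 192/255≈0.7529 > 0.04045 → ((0.7529+0.055)/1.055)^2.4 ≈ 0.52712
  B=244: 244/255≈0.9569 > 0.04045 → ((0.9569+0.055)/1.055)^2.4 ≈ 0.90466
  L2 = 0.2126×0.03071 + 0.7152×0.52712 + 0.0722×0.90466 ≈ 0.44884
Lighter = 0.44884, Darker = 0.28964
Ratio = (L_lighter + 0.05) / (L_darker + 0.05)
Ratio = (0.44884 + 0.05) / (0.28964 + 0.05) = 0.49884 / 0.33964 ≈ 1.4687
Ratio ≈ 1.47:1


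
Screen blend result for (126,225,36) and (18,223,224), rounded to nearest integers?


Screen: C = 255 - (255-A)×(255-B)/255, rounded to nearest integer
R: 255 - (255-126)×(255-18)/255 = 255 - 30573/255 ≈ 255 - 119.894 = 135.106 → 135
G: 255 - (255-225)×(255-223)/255 = 255 - 960/255 ≈ 255 - 3.765 = 251.235 → 251
B: 255 - (255-36)×(255-224)/255 = 255 - 6789/255 ≈ 255 - 26.624 = 228.376 → 228
= RGB(135, 251, 228)


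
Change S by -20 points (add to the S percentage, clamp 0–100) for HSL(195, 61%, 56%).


Original S = 61%
Adjustment = -20 percentage points
New S = 61 + (-20) = 41
Clamp to [0, 100] → 41
= HSL(195°, 41%, 56%)


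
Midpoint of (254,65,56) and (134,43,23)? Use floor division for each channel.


Midpoint: each channel = ⌊(C₁+C₂)/2⌋
R: ⌊(254+134)/2⌋ = 194
G: ⌊(65+43)/2⌋ = 54
B: ⌊(56+23)/2⌋ = 39
= RGB(194, 54, 39)


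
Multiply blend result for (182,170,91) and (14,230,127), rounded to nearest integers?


Multiply: C = A×B/255, rounded to nearest integer
R: 182×14/255 = 2548/255 ≈ 9.992 → 10
G: 170×230/255 = 39100/255 ≈ 153.333 → 153
B: 91×127/255 = 11557/255 ≈ 45.322 → 45
= RGB(10, 153, 45)


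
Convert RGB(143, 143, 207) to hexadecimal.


R = 143 → 8F (hex)
G = 143 → 8F (hex)
B = 207 → CF (hex)
Hex = #8F8FCF


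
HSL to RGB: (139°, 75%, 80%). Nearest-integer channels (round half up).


H=139°, S=0.75, L=0.80
C = (1-|2L-1|)×S = (1-|0.60|)×0.75 = 0.3
H' = H/60 = 139/60 ≈ 2.3167; X = C×(1-|H' mod 2 - 1|) = 0.095
m = L - C/2 = 0.80 - 0.15 = 0.65
Sector ⌊H'⌋ = 2 → (R',G',B') = (0.0, 0.3, 0.095)
RGB = ((R'+m)×255, (G'+m)×255, (B'+m)×255) = (165.75, 242.25, 189.975)
Round half up → RGB(166, 242, 190)


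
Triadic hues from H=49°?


Triadic: equally spaced at 120° intervals
H1 = 49°
H2 = (49 + 120) mod 360 = 169°
H3 = (49 + 240) mod 360 = 289°
Triadic = 49°, 169°, 289°


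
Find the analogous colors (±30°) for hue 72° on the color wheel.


Base hue: 72°
Left analog: (72 - 30) mod 360 = 42°
Right analog: (72 + 30) mod 360 = 102°
Analogous hues = 42° and 102°


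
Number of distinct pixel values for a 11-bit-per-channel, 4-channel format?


Total bits = 11 bits/channel × 4 channels = 44 bits
Distinct pixel values = 2^44
= 17,592,186,044,416 pixel values


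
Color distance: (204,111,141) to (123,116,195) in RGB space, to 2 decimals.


d = √[(R₁-R₂)² + (G₁-G₂)² + (B₁-B₂)²]
d = √[(204-123)² + (111-116)² + (141-195)²]
d = √[6561 + 25 + 2916]
d = √9502
d ≈ 97.48


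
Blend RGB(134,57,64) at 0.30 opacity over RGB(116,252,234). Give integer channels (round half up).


C = α×F + (1-α)×B, with 1-α = 0.70
R: 0.30×134 + 0.70×116 = 40.20 + 81.20 = 121.40 → 121
G: 0.30×57 + 0.70×252 = 17.10 + 176.40 = 193.50 → 194
B: 0.30×64 + 0.70×234 = 19.20 + 163.80 = 183.00 → 183
= RGB(121, 194, 183)


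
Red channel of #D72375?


Color: #D72375
R = D7 = 215
G = 23 = 35
B = 75 = 117
Red = 215


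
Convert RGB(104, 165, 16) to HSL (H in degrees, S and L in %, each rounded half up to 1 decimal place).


Normalize: R'=104/255≈0.4078, G'=165/255≈0.6471, B'=16/255≈0.0627
Max=165/255, Min=16/255, Δ=Max-Min=149/255
L = (Max+Min)/2 = (165+16)/510 = 181/510 = 0.35490… → L = 35.5%
L ≤ 0.5 → S = Δ/(Max+Min) = 149/(165+16) = 149/181 = 0.82320… → S = 82.3%
(the 1/255 factors cancel in S and H, so raw channel differences can be used)
Max is G' → H = 60 × ((B-R)/Δ + 2) = 60 × ((16-104)/149 + 2)
  -88/149 + 2 = -0.5906… + 2 = 1.4093…
  H = 60 × 1.4093… = 84.563…° → H = 84.6°
= HSL(84.6°, 82.3%, 35.5%)


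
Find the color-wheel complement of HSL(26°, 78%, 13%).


Complement = opposite side of color wheel = hue + 180°
H' = (26 + 180) mod 360 = 206°
S and L unchanged.
= HSL(206°, 78%, 13%)


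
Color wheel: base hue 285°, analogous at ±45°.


Base hue: 285°
Left analog: (285 - 45) mod 360 = 240°
Right analog: (285 + 45) mod 360 = 330°
Analogous hues = 240° and 330°


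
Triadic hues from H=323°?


Triadic: equally spaced at 120° intervals
H1 = 323°
H2 = (323 + 120) mod 360 = 83°
H3 = (323 + 240) mod 360 = 203°
Triadic = 323°, 83°, 203°


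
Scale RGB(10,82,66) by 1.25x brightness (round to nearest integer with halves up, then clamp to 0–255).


Multiply each channel by 1.25, round half up, clamp to [0, 255]
R: 10×1.25 = 12.5 → round → 13
G: 82×1.25 = 102.5 → round → 103
B: 66×1.25 = 82.5 → round → 83
= RGB(13, 103, 83)


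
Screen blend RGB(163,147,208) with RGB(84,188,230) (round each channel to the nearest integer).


Screen: C = 255 - (255-A)×(255-B)/255, rounded to nearest integer
R: 255 - (255-163)×(255-84)/255 = 255 - 15732/255 ≈ 255 - 61.694 = 193.306 → 193
G: 255 - (255-147)×(255-188)/255 = 255 - 7236/255 ≈ 255 - 28.376 = 226.624 → 227
B: 255 - (255-208)×(255-230)/255 = 255 - 1175/255 ≈ 255 - 4.608 = 250.392 → 250
= RGB(193, 227, 250)


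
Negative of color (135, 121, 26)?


Invert: (255-R, 255-G, 255-B)
R: 255-135 = 120
G: 255-121 = 134
B: 255-26 = 229
= RGB(120, 134, 229)


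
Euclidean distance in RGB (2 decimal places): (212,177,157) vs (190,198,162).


d = √[(R₁-R₂)² + (G₁-G₂)² + (B₁-B₂)²]
d = √[(212-190)² + (177-198)² + (157-162)²]
d = √[484 + 441 + 25]
d = √950
d ≈ 30.82


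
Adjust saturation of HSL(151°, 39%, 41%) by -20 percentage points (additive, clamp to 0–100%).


Original S = 39%
Adjustment = -20 percentage points
New S = 39 + (-20) = 19
Clamp to [0, 100] → 19
= HSL(151°, 19%, 41%)


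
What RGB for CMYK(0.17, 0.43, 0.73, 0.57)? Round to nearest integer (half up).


R = 255 × (1-C) × (1-K) = 255 × 0.83 × 0.43 = 91.0095 → 91
G = 255 × (1-M) × (1-K) = 255 × 0.57 × 0.43 = 62.5005 → 63
B = 255 × (1-Y) × (1-K) = 255 × 0.27 × 0.43 = 29.6055 → 30
= RGB(91, 63, 30)


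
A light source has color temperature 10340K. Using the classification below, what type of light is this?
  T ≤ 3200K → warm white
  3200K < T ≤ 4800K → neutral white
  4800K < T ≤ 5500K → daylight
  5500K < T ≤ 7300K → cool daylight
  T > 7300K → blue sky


Temperature: 10340K
10340K > 7300K → blue sky
Classification: blue sky


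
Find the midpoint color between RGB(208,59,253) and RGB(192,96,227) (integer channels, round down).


Midpoint: each channel = ⌊(C₁+C₂)/2⌋
R: ⌊(208+192)/2⌋ = 200
G: ⌊(59+96)/2⌋ = 77
B: ⌊(253+227)/2⌋ = 240
= RGB(200, 77, 240)


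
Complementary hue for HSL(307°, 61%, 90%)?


Complement = opposite side of color wheel = hue + 180°
H' = (307 + 180) mod 360 = 127°
S and L unchanged.
= HSL(127°, 61%, 90%)


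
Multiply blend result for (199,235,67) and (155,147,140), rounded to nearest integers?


Multiply: C = A×B/255, rounded to nearest integer
R: 199×155/255 = 30845/255 ≈ 120.961 → 121
G: 235×147/255 = 34545/255 ≈ 135.471 → 135
B: 67×140/255 = 9380/255 ≈ 36.784 → 37
= RGB(121, 135, 37)


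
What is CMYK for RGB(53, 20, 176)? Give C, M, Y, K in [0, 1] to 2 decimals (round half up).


R'=53/255≈0.2078, G'=20/255≈0.0784, B'=176/255≈0.6902
K = 1 - max(R',G',B') = 1 - 176/255 = 79/255 = 0.30980… → 0.31
(1-R'-K)/(1-K) simplifies to (max-R)/max with max = 176:
C = (176-53)/176 = 123/176 = 0.69886… → 0.70
M = (176-20)/176 = 156/176 = 0.88636… → 0.89
Y = (176-176)/176 = 0/176 = 0 → 0.00
= CMYK(0.70, 0.89, 0.00, 0.31)


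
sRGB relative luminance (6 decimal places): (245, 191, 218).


Linearize each channel (sRGB transfer function): c = v/255; c_lin = c/12.92 if c ≤ 0.04045, else ((c+0.055)/1.055)^2.4
  R: 245/255 ≈ 0.960784 > 0.04045 → ((0.960784+0.055)/1.055)^2.4 ≈ 0.913099
  G: 191/255 ≈ 0.749020 > 0.04045 → ((0.749020+0.055)/1.055)^2.4 ≈ 0.520996
  B: 218/255 ≈ 0.854902 > 0.04045 → ((0.854902+0.055)/1.055)^2.4 ≈ 0.701102
R_lin = 0.913099, G_lin = 0.520996, B_lin = 0.701102
L = 0.2126×R + 0.7152×G + 0.0722×B
L = 0.2126×0.913099 + 0.7152×0.520996 + 0.0722×0.701102
L ≈ 0.617360


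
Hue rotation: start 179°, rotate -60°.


New hue = (H + rotation) mod 360
New hue = (179 -60) mod 360
= 119 mod 360
= 119°


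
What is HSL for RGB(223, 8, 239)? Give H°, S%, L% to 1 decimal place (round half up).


Normalize: R'=223/255≈0.8745, G'=8/255≈0.0314, B'=239/255≈0.9373
Max=239/255, Min=8/255, Δ=Max-Min=231/255
L = (Max+Min)/2 = (239+8)/510 = 247/510 = 0.48431… → L = 48.4%
L ≤ 0.5 → S = Δ/(Max+Min) = 231/(239+8) = 231/247 = 0.93522… → S = 93.5%
(the 1/255 factors cancel in S and H, so raw channel differences can be used)
Max is B' → H = 60 × ((R-G)/Δ + 4) = 60 × ((223-8)/231 + 4)
  215/231 + 4 = 0.9307… + 4 = 4.9307…
  H = 60 × 4.9307… = 295.844…° → H = 295.8°
= HSL(295.8°, 93.5%, 48.4%)


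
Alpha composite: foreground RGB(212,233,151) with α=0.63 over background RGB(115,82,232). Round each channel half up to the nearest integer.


C = α×F + (1-α)×B, with 1-α = 0.37
R: 0.63×212 + 0.37×115 = 133.56 + 42.55 = 176.11 → 176
G: 0.63×233 + 0.37×82 = 146.79 + 30.34 = 177.13 → 177
B: 0.63×151 + 0.37×232 = 95.13 + 85.84 = 180.97 → 181
= RGB(176, 177, 181)


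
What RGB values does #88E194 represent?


88 → 136 (R)
E1 → 225 (G)
94 → 148 (B)
= RGB(136, 225, 148)


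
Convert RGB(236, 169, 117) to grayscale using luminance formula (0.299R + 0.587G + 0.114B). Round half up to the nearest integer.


Gray = 0.299×R + 0.587×G + 0.114×B
Gray = 0.299×236 + 0.587×169 + 0.114×117
Gray = 70.564 + 99.203 + 13.338
Gray = 183.105 → round half up → 183
Gray = 183


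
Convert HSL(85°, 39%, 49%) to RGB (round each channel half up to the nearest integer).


H=85°, S=0.39, L=0.49
C = (1-|2L-1|)×S = (1-|-0.02|)×0.39 = 0.3822
H' = H/60 = 85/60 ≈ 1.4167; X = C×(1-|H' mod 2 - 1|) = 0.22295
m = L - C/2 = 0.49 - 0.1911 = 0.2989
Sector ⌊H'⌋ = 1 → (R',G',B') = (0.22295, 0.3822, 0.0)
RGB = ((R'+m)×255, (G'+m)×255, (B'+m)×255) = (133.07175, 173.6805, 76.2195)
Round half up → RGB(133, 174, 76)


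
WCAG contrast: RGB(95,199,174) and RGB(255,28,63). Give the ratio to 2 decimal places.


Linearize each sRGB channel c=v/255: c/12.92 if c ≤ 0.04045 else ((c+0.055)/1.055)^2.4
L = 0.2126×R_lin + 0.7152×G_lin + 0.0722×B_lin
Color 1 (95,199,174):
  R=95: 95/255≈0.3725 > 0.04045 → ((0.3725+0.055)/1.055)^2.4 ≈ 0.11444
  G=199: 199/255≈0.7804 > 0.04045 → ((0.7804+0.055)/1.055)^2.4 ≈ 0.57112
  B=174: 174/255≈0.6824 > 0.04045 → ((0.6824+0.055)/1.055)^2.4 ≈ 0.42327
  L1 = 0.2126×0.11444 + 0.7152×0.57112 + 0.0722×0.42327 ≈ 0.46336
Color 2 (255,28,63):
  R=255: 255/255≈1.0000 > 0.04045 → ((1.0000+0.055)/1.055)^2.4 ≈ 1.00000
  G=28: 28/255≈0.1098 > 0.04045 → ((0.1098+0.055)/1.055)^2.4 ≈ 0.01161
  B=63: 63/255≈0.2471 > 0.04045 → ((0.2471+0.055)/1.055)^2.4 ≈ 0.04971
  L2 = 0.2126×1.00000 + 0.7152×0.01161 + 0.0722×0.04971 ≈ 0.22449
Lighter = 0.46336, Darker = 0.22449
Ratio = (L_lighter + 0.05) / (L_darker + 0.05)
Ratio = (0.46336 + 0.05) / (0.22449 + 0.05) = 0.51336 / 0.27449 ≈ 1.8702
Ratio ≈ 1.87:1


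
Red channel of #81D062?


Color: #81D062
R = 81 = 129
G = D0 = 208
B = 62 = 98
Red = 129


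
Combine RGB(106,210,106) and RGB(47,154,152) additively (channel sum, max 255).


Additive: each channel = min(255, C₁+C₂)
R: 106+47 = 153 → 153
G: 210+154 = 364 → 255
B: 106+152 = 258 → 255
= RGB(153, 255, 255)


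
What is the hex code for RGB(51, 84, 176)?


R = 51 → 33 (hex)
G = 84 → 54 (hex)
B = 176 → B0 (hex)
Hex = #3354B0


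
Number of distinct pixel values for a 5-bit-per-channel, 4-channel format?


Total bits = 5 bits/channel × 4 channels = 20 bits
Distinct pixel values = 2^20
= 1,048,576 pixel values


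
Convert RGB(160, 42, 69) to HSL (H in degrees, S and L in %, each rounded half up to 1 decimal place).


Normalize: R'=160/255≈0.6275, G'=42/255≈0.1647, B'=69/255≈0.2706
Max=160/255, Min=42/255, Δ=Max-Min=118/255
L = (Max+Min)/2 = (160+42)/510 = 202/510 = 0.39607… → L = 39.6%
L ≤ 0.5 → S = Δ/(Max+Min) = 118/(160+42) = 118/202 = 0.58415… → S = 58.4%
(the 1/255 factors cancel in S and H, so raw channel differences can be used)
Max is R' → H = 60 × (((G-B)/Δ) mod 6) = 60 × (((42-69)/118) mod 6)
  (-27)/118 = -0.2288…; negative, so add 6 → 5.7711…
  H = 60 × 5.7711… = 346.271…° → H = 346.3°
= HSL(346.3°, 58.4%, 39.6%)


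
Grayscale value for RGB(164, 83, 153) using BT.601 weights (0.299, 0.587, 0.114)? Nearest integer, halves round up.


Gray = 0.299×R + 0.587×G + 0.114×B
Gray = 0.299×164 + 0.587×83 + 0.114×153
Gray = 49.036 + 48.721 + 17.442
Gray = 115.199 → round half up → 115
Gray = 115


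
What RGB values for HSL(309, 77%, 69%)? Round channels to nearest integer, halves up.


H=309°, S=0.77, L=0.69
C = (1-|2L-1|)×S = (1-|0.38|)×0.77 = 0.4774
H' = H/60 = 309/60 ≈ 5.1500; X = C×(1-|H' mod 2 - 1|) = 0.40579
m = L - C/2 = 0.69 - 0.2387 = 0.4513
Sector ⌊H'⌋ = 5 → (R',G',B') = (0.4774, 0.0, 0.40579)
RGB = ((R'+m)×255, (G'+m)×255, (B'+m)×255) = (236.8185, 115.0815, 218.55795)
Round half up → RGB(237, 115, 219)


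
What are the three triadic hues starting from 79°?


Triadic: equally spaced at 120° intervals
H1 = 79°
H2 = (79 + 120) mod 360 = 199°
H3 = (79 + 240) mod 360 = 319°
Triadic = 79°, 199°, 319°


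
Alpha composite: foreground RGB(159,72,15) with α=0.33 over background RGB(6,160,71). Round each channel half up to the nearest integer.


C = α×F + (1-α)×B, with 1-α = 0.67
R: 0.33×159 + 0.67×6 = 52.47 + 4.02 = 56.49 → 56
G: 0.33×72 + 0.67×160 = 23.76 + 107.20 = 130.96 → 131
B: 0.33×15 + 0.67×71 = 4.95 + 47.57 = 52.52 → 53
= RGB(56, 131, 53)


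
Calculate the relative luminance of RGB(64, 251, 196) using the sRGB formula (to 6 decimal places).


Linearize each channel (sRGB transfer function): c = v/255; c_lin = c/12.92 if c ≤ 0.04045, else ((c+0.055)/1.055)^2.4
  R: 64/255 ≈ 0.250980 > 0.04045 → ((0.250980+0.055)/1.055)^2.4 ≈ 0.051269
  G: 251/255 ≈ 0.984314 > 0.04045 → ((0.984314+0.055)/1.055)^2.4 ≈ 0.964686
  B: 196/255 ≈ 0.768627 > 0.04045 → ((0.768627+0.055)/1.055)^2.4 ≈ 0.552011
R_lin = 0.051269, G_lin = 0.964686, B_lin = 0.552011
L = 0.2126×R + 0.7152×G + 0.0722×B
L = 0.2126×0.051269 + 0.7152×0.964686 + 0.0722×0.552011
L ≈ 0.740699


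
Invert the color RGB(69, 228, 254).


Invert: (255-R, 255-G, 255-B)
R: 255-69 = 186
G: 255-228 = 27
B: 255-254 = 1
= RGB(186, 27, 1)


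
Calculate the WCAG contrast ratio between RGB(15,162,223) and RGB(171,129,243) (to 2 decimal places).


Linearize each sRGB channel c=v/255: c/12.92 if c ≤ 0.04045 else ((c+0.055)/1.055)^2.4
L = 0.2126×R_lin + 0.7152×G_lin + 0.0722×B_lin
Color 1 (15,162,223):
  R=15: 15/255≈0.0588 > 0.04045 → ((0.0588+0.055)/1.055)^2.4 ≈ 0.00478
  G=162: 162/255≈0.6353 > 0.04045 → ((0.6353+0.055)/1.055)^2.4 ≈ 0.36131
  B=223: 223/255≈0.8745 > 0.04045 → ((0.8745+0.055)/1.055)^2.4 ≈ 0.73791
  L1 = 0.2126×0.00478 + 0.7152×0.36131 + 0.0722×0.73791 ≈ 0.31270
Color 2 (171,129,243):
  R=171: 171/255≈0.6706 > 0.04045 → ((0.6706+0.055)/1.055)^2.4 ≈ 0.40724
  G=129: 129/255≈0.5059 > 0.04045 → ((0.5059+0.055)/1.055)^2.4 ≈ 0.21953
  B=243: 243/255≈0.9529 > 0.04045 → ((0.9529+0.055)/1.055)^2.4 ≈ 0.89627
  L2 = 0.2126×0.40724 + 0.7152×0.21953 + 0.0722×0.89627 ≈ 0.30830
Lighter = 0.31270, Darker = 0.30830
Ratio = (L_lighter + 0.05) / (L_darker + 0.05)
Ratio = (0.31270 + 0.05) / (0.30830 + 0.05) = 0.36270 / 0.35830 ≈ 1.0123
Ratio ≈ 1.01:1


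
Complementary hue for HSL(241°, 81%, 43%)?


Complement = opposite side of color wheel = hue + 180°
H' = (241 + 180) mod 360 = 61°
S and L unchanged.
= HSL(61°, 81%, 43%)


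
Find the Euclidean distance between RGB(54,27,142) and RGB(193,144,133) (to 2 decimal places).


d = √[(R₁-R₂)² + (G₁-G₂)² + (B₁-B₂)²]
d = √[(54-193)² + (27-144)² + (142-133)²]
d = √[19321 + 13689 + 81]
d = √33091
d ≈ 181.91


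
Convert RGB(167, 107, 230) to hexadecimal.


R = 167 → A7 (hex)
G = 107 → 6B (hex)
B = 230 → E6 (hex)
Hex = #A76BE6


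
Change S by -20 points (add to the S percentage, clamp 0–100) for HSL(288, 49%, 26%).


Original S = 49%
Adjustment = -20 percentage points
New S = 49 + (-20) = 29
Clamp to [0, 100] → 29
= HSL(288°, 29%, 26%)


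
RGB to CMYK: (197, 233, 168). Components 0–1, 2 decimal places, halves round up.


R'=197/255≈0.7725, G'=233/255≈0.9137, B'=168/255≈0.6588
K = 1 - max(R',G',B') = 1 - 233/255 = 22/255 = 0.08627… → 0.09
(1-R'-K)/(1-K) simplifies to (max-R)/max with max = 233:
C = (233-197)/233 = 36/233 = 0.15450… → 0.15
M = (233-233)/233 = 0/233 = 0 → 0.00
Y = (233-168)/233 = 65/233 = 0.27896… → 0.28
= CMYK(0.15, 0.00, 0.28, 0.09)
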